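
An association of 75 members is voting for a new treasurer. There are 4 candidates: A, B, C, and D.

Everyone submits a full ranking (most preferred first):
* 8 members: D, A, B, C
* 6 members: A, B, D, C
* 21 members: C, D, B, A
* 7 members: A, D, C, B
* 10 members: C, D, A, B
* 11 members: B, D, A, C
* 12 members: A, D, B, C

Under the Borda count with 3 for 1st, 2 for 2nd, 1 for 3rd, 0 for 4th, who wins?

D

A: 8×2 + 6×3 + 21×0 + 7×3 + 10×1 + 11×1 + 12×3 = 112
B: 8×1 + 6×2 + 21×1 + 7×0 + 10×0 + 11×3 + 12×1 = 86
C: 8×0 + 6×0 + 21×3 + 7×1 + 10×3 + 11×0 + 12×0 = 100
D: 8×3 + 6×1 + 21×2 + 7×2 + 10×2 + 11×2 + 12×2 = 152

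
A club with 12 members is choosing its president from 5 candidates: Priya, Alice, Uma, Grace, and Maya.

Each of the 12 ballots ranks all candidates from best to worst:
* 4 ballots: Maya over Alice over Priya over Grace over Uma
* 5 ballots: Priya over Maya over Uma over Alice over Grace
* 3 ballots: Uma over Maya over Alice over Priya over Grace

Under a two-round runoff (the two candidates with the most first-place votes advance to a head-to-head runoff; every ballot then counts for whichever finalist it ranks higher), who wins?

Maya

Round 1 first-place votes: Priya 5, Alice 0, Uma 3, Grace 0, Maya 4. Priya and Maya advance.
Runoff: Priya is ranked above Maya on 5 ballots, Maya above Priya on 7.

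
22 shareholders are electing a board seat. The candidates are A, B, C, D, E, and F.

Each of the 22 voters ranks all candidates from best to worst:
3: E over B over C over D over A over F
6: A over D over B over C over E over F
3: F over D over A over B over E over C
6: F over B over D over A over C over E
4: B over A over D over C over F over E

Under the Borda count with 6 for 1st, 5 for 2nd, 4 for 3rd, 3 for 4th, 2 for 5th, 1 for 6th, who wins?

A: 3×2 + 6×6 + 3×4 + 6×3 + 4×5 = 92
B: 3×5 + 6×4 + 3×3 + 6×5 + 4×6 = 102
C: 3×4 + 6×3 + 3×1 + 6×2 + 4×3 = 57
D: 3×3 + 6×5 + 3×5 + 6×4 + 4×4 = 94
E: 3×6 + 6×2 + 3×2 + 6×1 + 4×1 = 46
F: 3×1 + 6×1 + 3×6 + 6×6 + 4×2 = 71

B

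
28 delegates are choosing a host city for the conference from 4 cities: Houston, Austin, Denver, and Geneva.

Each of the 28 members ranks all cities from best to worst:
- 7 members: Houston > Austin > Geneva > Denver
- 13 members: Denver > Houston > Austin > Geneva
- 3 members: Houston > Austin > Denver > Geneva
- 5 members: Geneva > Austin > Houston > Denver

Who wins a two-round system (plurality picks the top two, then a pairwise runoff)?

Houston

Round 1 first-place votes: Houston 10, Austin 0, Denver 13, Geneva 5. Denver and Houston advance.
Runoff: Denver is ranked above Houston on 13 ballots, Houston above Denver on 15.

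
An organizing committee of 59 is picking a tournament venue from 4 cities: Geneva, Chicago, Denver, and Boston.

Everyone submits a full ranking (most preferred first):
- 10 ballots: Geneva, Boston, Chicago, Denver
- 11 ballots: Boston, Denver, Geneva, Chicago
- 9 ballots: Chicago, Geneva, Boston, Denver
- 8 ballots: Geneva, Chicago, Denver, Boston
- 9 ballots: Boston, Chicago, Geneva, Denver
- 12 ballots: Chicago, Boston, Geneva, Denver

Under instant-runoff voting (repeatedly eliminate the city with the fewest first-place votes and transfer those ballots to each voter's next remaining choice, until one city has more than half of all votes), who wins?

Round 1: Geneva 18, Chicago 21, Denver 0, Boston 20. Denver eliminated.
Round 2: Geneva 18, Chicago 21, Boston 20. Geneva eliminated.
Round 3: Chicago 29, Boston 30. Boston has a majority (≥30).

Boston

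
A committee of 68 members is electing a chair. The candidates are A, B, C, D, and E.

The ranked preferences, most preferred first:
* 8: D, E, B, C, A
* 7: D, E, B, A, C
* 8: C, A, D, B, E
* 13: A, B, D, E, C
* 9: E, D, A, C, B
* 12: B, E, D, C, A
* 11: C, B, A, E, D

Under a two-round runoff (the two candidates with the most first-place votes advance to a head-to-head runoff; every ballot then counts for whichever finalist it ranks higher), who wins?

D

Round 1 first-place votes: A 13, B 12, C 19, D 15, E 9. C and D advance.
Runoff: C is ranked above D on 19 ballots, D above C on 49.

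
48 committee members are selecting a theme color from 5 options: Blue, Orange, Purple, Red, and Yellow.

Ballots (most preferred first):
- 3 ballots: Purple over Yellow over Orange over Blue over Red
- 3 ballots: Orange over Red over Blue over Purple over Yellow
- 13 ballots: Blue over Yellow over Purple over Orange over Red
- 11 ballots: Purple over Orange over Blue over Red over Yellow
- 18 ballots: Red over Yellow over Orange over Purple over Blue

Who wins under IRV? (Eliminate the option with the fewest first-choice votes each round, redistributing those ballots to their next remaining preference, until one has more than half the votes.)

Round 1: Blue 13, Orange 3, Purple 14, Red 18, Yellow 0. Yellow eliminated.
Round 2: Blue 13, Orange 3, Purple 14, Red 18. Orange eliminated.
Round 3: Blue 13, Purple 14, Red 21. Blue eliminated.
Round 4: Purple 27, Red 21. Purple has a majority (≥25).

Purple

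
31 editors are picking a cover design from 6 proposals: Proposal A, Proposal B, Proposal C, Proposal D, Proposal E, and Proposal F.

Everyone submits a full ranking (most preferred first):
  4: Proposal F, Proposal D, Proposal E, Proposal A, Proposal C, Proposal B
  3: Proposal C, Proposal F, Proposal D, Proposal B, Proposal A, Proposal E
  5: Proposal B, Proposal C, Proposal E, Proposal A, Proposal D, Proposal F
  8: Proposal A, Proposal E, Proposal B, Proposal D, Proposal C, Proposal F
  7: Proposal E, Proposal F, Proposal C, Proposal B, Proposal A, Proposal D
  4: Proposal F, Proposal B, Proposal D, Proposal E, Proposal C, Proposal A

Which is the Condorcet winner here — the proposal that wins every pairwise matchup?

Proposal E

Proposal E vs Proposal A: 20–11
Proposal E vs Proposal B: 19–12
Proposal E vs Proposal C: 23–8
Proposal E vs Proposal D: 20–11
Proposal E vs Proposal F: 20–11
Proposal E beats every other proposal.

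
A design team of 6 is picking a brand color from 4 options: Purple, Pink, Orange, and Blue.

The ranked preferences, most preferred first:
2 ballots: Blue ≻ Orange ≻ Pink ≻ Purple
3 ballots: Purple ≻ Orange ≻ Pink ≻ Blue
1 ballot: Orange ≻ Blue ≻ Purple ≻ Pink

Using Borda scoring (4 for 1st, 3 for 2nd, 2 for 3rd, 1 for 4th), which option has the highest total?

Purple: 2×1 + 3×4 + 1×2 = 16
Pink: 2×2 + 3×2 + 1×1 = 11
Orange: 2×3 + 3×3 + 1×4 = 19
Blue: 2×4 + 3×1 + 1×3 = 14

Orange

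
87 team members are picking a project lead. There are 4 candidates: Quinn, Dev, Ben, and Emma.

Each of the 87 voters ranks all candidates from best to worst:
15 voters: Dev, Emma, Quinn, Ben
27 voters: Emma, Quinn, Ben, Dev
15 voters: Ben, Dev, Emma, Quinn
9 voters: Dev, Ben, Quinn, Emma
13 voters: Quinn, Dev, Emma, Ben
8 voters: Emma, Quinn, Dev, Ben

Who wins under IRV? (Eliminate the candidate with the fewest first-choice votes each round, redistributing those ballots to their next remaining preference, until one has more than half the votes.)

Round 1: Quinn 13, Dev 24, Ben 15, Emma 35. Quinn eliminated.
Round 2: Dev 37, Ben 15, Emma 35. Ben eliminated.
Round 3: Dev 52, Emma 35. Dev has a majority (≥44).

Dev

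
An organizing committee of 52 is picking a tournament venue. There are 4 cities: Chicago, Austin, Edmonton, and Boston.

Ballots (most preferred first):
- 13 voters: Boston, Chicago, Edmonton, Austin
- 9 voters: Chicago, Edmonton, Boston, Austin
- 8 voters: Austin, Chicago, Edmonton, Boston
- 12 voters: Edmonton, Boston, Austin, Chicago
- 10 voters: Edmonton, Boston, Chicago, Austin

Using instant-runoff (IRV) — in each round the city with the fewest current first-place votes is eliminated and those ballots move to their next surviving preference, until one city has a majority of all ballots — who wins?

Round 1: Chicago 9, Austin 8, Edmonton 22, Boston 13. Austin eliminated.
Round 2: Chicago 17, Edmonton 22, Boston 13. Boston eliminated.
Round 3: Chicago 30, Edmonton 22. Chicago has a majority (≥27).

Chicago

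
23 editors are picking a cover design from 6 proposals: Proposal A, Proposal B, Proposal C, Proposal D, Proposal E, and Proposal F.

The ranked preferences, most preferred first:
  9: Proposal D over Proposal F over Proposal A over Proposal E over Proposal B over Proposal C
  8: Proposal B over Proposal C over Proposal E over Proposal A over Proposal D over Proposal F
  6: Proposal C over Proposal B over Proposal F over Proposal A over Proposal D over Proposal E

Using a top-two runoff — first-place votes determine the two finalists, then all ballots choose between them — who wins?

Proposal B

Round 1 first-place votes: Proposal A 0, Proposal B 8, Proposal C 6, Proposal D 9, Proposal E 0, Proposal F 0. Proposal D and Proposal B advance.
Runoff: Proposal D is ranked above Proposal B on 9 ballots, Proposal B above Proposal D on 14.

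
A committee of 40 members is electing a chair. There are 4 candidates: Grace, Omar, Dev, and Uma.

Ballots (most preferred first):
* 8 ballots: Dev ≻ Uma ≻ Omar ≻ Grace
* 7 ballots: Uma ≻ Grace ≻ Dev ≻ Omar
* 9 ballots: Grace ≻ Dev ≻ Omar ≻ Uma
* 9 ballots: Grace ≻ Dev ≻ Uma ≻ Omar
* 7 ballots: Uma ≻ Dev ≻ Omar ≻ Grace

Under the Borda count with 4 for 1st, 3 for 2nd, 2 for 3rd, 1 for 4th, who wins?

Grace: 8×1 + 7×3 + 9×4 + 9×4 + 7×1 = 108
Omar: 8×2 + 7×1 + 9×2 + 9×1 + 7×2 = 64
Dev: 8×4 + 7×2 + 9×3 + 9×3 + 7×3 = 121
Uma: 8×3 + 7×4 + 9×1 + 9×2 + 7×4 = 107

Dev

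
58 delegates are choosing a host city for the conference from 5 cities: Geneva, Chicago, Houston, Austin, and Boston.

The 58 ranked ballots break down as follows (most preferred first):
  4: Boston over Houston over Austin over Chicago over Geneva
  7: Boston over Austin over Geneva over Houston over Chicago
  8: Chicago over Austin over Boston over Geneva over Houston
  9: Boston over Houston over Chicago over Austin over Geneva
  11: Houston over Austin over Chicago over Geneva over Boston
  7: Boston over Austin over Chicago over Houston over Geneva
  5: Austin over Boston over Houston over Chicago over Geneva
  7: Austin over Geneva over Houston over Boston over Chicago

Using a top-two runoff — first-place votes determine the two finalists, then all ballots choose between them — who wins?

Round 1 first-place votes: Geneva 0, Chicago 8, Houston 11, Austin 12, Boston 27. Boston and Austin advance.
Runoff: Boston is ranked above Austin on 27 ballots, Austin above Boston on 31.

Austin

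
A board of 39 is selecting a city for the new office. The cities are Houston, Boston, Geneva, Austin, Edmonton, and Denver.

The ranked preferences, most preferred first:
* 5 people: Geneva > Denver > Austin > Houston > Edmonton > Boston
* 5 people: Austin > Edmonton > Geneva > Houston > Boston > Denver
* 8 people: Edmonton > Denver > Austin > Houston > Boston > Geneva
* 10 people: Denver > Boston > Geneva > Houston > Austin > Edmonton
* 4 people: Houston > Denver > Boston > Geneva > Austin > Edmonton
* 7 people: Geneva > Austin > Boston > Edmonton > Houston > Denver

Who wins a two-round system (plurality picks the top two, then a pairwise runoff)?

Denver

Round 1 first-place votes: Houston 4, Boston 0, Geneva 12, Austin 5, Edmonton 8, Denver 10. Geneva and Denver advance.
Runoff: Geneva is ranked above Denver on 17 ballots, Denver above Geneva on 22.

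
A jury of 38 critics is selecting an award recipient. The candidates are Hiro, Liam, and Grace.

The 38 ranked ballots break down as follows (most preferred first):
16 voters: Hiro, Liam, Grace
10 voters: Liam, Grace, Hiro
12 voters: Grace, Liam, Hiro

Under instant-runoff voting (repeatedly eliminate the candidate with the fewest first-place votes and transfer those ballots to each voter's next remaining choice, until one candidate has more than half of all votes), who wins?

Round 1: Hiro 16, Liam 10, Grace 12. Liam eliminated.
Round 2: Hiro 16, Grace 22. Grace has a majority (≥20).

Grace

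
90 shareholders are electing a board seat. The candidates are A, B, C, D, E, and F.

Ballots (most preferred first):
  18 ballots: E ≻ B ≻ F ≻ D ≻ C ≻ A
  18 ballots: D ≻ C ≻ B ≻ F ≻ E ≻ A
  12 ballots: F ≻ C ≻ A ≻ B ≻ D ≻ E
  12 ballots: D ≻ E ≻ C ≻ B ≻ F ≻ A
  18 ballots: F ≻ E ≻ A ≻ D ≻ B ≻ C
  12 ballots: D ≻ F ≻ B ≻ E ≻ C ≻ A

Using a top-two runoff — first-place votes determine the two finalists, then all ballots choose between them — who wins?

F

Round 1 first-place votes: A 0, B 0, C 0, D 42, E 18, F 30. D and F advance.
Runoff: D is ranked above F on 42 ballots, F above D on 48.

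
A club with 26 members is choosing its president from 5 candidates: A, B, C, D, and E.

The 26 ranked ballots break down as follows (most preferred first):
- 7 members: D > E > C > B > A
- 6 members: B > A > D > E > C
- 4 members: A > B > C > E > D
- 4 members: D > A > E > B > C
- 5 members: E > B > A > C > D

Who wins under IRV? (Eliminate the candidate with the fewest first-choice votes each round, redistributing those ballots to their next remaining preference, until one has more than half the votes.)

Round 1: A 4, B 6, C 0, D 11, E 5. C eliminated.
Round 2: A 4, B 6, D 11, E 5. A eliminated.
Round 3: B 10, D 11, E 5. E eliminated.
Round 4: B 15, D 11. B has a majority (≥14).

B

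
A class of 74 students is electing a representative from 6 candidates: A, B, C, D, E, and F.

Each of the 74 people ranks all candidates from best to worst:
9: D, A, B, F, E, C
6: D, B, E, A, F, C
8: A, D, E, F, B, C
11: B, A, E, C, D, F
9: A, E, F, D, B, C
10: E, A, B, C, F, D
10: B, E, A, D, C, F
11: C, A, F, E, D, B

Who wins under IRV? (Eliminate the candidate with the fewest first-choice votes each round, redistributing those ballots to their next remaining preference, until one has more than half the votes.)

A

Round 1: A 17, B 21, C 11, D 15, E 10, F 0. F eliminated.
Round 2: A 17, B 21, C 11, D 15, E 10. E eliminated.
Round 3: A 27, B 21, C 11, D 15. C eliminated.
Round 4: A 38, B 21, D 15. A has a majority (≥38).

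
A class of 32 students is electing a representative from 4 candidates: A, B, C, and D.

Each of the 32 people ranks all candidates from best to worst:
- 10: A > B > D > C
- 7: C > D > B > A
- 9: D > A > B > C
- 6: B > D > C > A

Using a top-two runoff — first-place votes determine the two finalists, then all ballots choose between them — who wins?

Round 1 first-place votes: A 10, B 6, C 7, D 9. A and D advance.
Runoff: A is ranked above D on 10 ballots, D above A on 22.

D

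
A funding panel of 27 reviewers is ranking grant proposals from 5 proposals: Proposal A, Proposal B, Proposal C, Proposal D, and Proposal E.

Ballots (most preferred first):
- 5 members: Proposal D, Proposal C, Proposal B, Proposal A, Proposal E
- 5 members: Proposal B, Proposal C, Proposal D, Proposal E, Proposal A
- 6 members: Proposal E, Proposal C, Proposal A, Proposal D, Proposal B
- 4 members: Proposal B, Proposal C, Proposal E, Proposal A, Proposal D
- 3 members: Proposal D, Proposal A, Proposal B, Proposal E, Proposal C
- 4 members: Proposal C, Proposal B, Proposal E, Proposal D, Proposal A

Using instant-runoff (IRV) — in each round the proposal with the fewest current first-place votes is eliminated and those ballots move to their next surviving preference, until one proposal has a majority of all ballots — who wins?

Proposal D

Round 1: Proposal A 0, Proposal B 9, Proposal C 4, Proposal D 8, Proposal E 6. Proposal A eliminated.
Round 2: Proposal B 9, Proposal C 4, Proposal D 8, Proposal E 6. Proposal C eliminated.
Round 3: Proposal B 13, Proposal D 8, Proposal E 6. Proposal E eliminated.
Round 4: Proposal B 13, Proposal D 14. Proposal D has a majority (≥14).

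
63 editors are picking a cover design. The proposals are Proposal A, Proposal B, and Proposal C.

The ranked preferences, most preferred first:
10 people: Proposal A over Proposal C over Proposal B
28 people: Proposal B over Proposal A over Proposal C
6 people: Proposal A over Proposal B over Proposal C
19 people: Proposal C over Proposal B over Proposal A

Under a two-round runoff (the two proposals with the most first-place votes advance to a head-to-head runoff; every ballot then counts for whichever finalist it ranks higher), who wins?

Round 1 first-place votes: Proposal A 16, Proposal B 28, Proposal C 19. Proposal B and Proposal C advance.
Runoff: Proposal B is ranked above Proposal C on 34 ballots, Proposal C above Proposal B on 29.

Proposal B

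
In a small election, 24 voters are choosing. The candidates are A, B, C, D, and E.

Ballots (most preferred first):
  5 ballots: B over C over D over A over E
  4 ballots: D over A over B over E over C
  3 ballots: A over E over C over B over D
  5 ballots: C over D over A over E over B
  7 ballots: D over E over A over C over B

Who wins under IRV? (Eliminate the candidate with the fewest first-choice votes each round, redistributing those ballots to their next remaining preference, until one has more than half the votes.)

C

Round 1: A 3, B 5, C 5, D 11, E 0. E eliminated.
Round 2: A 3, B 5, C 5, D 11. A eliminated.
Round 3: B 5, C 8, D 11. B eliminated.
Round 4: C 13, D 11. C has a majority (≥13).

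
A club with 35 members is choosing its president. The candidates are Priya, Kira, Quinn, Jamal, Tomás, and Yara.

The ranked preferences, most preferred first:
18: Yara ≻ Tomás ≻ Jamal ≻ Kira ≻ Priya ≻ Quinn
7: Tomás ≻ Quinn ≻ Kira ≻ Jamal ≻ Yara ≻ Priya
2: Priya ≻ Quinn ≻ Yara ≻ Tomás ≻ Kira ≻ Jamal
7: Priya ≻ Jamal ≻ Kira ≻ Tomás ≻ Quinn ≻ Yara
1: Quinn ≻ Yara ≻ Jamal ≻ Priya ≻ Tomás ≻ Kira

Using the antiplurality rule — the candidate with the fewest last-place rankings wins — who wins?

Tomás

Last-place votes: Priya 7, Kira 1, Quinn 18, Jamal 2, Tomás 0, Yara 7.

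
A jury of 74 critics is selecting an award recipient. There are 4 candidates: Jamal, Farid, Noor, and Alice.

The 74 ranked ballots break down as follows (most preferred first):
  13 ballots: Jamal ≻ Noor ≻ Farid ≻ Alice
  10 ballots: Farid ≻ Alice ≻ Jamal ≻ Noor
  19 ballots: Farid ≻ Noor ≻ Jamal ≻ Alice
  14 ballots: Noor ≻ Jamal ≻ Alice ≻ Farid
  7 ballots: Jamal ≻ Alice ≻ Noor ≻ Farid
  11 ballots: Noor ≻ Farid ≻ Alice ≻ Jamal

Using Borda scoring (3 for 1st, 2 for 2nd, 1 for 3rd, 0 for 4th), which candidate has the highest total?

Noor

Jamal: 13×3 + 10×1 + 19×1 + 14×2 + 7×3 + 11×0 = 117
Farid: 13×1 + 10×3 + 19×3 + 14×0 + 7×0 + 11×2 = 122
Noor: 13×2 + 10×0 + 19×2 + 14×3 + 7×1 + 11×3 = 146
Alice: 13×0 + 10×2 + 19×0 + 14×1 + 7×2 + 11×1 = 59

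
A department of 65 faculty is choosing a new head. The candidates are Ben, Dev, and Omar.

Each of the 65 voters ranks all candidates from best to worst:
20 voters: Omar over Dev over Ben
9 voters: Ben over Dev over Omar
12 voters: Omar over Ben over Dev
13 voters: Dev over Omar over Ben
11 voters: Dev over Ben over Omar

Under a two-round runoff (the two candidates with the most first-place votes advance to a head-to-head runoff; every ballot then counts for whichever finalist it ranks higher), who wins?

Dev

Round 1 first-place votes: Ben 9, Dev 24, Omar 32. Omar and Dev advance.
Runoff: Omar is ranked above Dev on 32 ballots, Dev above Omar on 33.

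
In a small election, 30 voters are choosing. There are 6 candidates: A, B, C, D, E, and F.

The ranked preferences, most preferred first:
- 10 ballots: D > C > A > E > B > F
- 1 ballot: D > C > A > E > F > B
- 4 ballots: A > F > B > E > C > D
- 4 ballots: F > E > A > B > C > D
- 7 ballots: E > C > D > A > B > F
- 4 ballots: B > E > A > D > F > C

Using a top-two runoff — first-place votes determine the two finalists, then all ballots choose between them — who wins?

E

Round 1 first-place votes: A 4, B 4, C 0, D 11, E 7, F 4. D and E advance.
Runoff: D is ranked above E on 11 ballots, E above D on 19.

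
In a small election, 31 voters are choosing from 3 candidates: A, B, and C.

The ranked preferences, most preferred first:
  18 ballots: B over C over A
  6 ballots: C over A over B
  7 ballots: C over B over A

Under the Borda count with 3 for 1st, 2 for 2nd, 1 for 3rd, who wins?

C

A: 18×1 + 6×2 + 7×1 = 37
B: 18×3 + 6×1 + 7×2 = 74
C: 18×2 + 6×3 + 7×3 = 75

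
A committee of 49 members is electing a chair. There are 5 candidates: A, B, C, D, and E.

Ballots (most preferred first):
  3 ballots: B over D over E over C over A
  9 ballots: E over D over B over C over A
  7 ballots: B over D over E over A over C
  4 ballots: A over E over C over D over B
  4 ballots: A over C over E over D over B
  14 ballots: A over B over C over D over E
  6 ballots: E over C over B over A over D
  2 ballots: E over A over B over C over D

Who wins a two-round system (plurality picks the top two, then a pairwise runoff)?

Round 1 first-place votes: A 22, B 10, C 0, D 0, E 17. A and E advance.
Runoff: A is ranked above E on 22 ballots, E above A on 27.

E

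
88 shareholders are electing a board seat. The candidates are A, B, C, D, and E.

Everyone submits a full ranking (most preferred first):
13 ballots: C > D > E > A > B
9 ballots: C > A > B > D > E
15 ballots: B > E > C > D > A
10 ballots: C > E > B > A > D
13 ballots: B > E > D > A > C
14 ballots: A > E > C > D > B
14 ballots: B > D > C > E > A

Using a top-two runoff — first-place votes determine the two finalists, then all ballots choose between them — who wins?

Round 1 first-place votes: A 14, B 42, C 32, D 0, E 0. B and C advance.
Runoff: B is ranked above C on 42 ballots, C above B on 46.

C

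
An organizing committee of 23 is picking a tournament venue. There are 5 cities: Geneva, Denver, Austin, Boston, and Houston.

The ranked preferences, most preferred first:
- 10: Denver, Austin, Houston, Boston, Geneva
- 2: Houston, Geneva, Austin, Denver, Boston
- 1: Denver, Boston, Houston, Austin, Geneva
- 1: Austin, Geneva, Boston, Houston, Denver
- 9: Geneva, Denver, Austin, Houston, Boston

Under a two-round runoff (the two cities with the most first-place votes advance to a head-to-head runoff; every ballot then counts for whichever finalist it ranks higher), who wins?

Round 1 first-place votes: Geneva 9, Denver 11, Austin 1, Boston 0, Houston 2. Denver and Geneva advance.
Runoff: Denver is ranked above Geneva on 11 ballots, Geneva above Denver on 12.

Geneva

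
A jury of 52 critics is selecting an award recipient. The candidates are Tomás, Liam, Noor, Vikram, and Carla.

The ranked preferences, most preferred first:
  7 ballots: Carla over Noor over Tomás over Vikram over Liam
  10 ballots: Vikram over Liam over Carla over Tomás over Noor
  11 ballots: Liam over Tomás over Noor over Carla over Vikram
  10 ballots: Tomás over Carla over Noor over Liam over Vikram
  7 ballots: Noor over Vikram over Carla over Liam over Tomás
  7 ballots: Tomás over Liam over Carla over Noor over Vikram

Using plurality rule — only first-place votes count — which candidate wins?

First-place votes: Tomás 17, Liam 11, Noor 7, Vikram 10, Carla 7.

Tomás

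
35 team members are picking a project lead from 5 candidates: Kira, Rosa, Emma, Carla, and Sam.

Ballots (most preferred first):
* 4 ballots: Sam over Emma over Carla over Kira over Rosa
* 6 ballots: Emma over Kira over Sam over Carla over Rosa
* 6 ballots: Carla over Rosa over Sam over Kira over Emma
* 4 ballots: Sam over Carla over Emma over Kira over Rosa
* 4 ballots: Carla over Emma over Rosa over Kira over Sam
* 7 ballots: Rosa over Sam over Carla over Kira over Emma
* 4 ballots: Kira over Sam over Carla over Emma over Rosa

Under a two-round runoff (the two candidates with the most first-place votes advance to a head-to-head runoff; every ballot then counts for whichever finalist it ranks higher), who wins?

Round 1 first-place votes: Kira 4, Rosa 7, Emma 6, Carla 10, Sam 8. Carla and Sam advance.
Runoff: Carla is ranked above Sam on 10 ballots, Sam above Carla on 25.

Sam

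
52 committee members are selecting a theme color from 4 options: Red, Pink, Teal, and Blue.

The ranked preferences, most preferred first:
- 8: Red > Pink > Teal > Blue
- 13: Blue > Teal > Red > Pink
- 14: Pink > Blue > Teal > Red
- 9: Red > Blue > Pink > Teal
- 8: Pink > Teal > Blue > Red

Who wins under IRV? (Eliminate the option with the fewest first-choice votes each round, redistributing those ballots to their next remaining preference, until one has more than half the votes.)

Round 1: Red 17, Pink 22, Teal 0, Blue 13. Teal eliminated.
Round 2: Red 17, Pink 22, Blue 13. Blue eliminated.
Round 3: Red 30, Pink 22. Red has a majority (≥27).

Red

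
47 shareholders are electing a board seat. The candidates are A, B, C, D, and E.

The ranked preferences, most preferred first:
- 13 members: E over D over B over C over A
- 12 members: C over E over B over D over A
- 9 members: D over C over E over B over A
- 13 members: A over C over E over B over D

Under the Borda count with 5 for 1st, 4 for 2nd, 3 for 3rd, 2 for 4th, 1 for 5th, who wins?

E

A: 13×1 + 12×1 + 9×1 + 13×5 = 99
B: 13×3 + 12×3 + 9×2 + 13×2 = 119
C: 13×2 + 12×5 + 9×4 + 13×4 = 174
D: 13×4 + 12×2 + 9×5 + 13×1 = 134
E: 13×5 + 12×4 + 9×3 + 13×3 = 179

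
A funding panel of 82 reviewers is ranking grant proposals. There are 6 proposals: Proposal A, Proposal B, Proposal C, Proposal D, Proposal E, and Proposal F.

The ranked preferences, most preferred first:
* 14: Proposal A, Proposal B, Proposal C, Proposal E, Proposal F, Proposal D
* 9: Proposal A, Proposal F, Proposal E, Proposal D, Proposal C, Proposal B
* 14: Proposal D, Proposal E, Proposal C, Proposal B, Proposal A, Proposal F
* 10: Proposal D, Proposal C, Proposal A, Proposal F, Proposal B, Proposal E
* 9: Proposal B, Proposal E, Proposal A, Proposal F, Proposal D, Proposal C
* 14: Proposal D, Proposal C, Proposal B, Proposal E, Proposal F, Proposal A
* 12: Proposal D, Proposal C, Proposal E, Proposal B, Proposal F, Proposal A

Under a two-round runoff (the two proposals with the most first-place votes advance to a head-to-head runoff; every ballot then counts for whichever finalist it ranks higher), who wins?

Round 1 first-place votes: Proposal A 23, Proposal B 9, Proposal C 0, Proposal D 50, Proposal E 0, Proposal F 0. Proposal D and Proposal A advance.
Runoff: Proposal D is ranked above Proposal A on 50 ballots, Proposal A above Proposal D on 32.

Proposal D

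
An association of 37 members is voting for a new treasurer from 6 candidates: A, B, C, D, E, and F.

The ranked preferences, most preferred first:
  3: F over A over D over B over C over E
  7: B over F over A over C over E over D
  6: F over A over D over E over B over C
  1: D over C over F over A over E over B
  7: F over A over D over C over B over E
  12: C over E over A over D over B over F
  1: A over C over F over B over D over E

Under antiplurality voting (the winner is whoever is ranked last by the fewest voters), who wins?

A

Last-place votes: A 0, B 1, C 6, D 7, E 11, F 12.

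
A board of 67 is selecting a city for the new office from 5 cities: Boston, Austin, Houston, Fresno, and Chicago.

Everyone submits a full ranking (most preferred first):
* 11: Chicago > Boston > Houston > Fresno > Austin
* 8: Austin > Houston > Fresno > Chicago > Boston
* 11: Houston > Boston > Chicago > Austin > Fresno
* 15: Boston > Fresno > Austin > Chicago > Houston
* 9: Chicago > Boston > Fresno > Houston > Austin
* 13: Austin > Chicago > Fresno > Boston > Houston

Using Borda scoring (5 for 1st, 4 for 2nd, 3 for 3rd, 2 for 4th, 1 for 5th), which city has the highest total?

Boston

Boston: 11×4 + 8×1 + 11×4 + 15×5 + 9×4 + 13×2 = 233
Austin: 11×1 + 8×5 + 11×2 + 15×3 + 9×1 + 13×5 = 192
Houston: 11×3 + 8×4 + 11×5 + 15×1 + 9×2 + 13×1 = 166
Fresno: 11×2 + 8×3 + 11×1 + 15×4 + 9×3 + 13×3 = 183
Chicago: 11×5 + 8×2 + 11×3 + 15×2 + 9×5 + 13×4 = 231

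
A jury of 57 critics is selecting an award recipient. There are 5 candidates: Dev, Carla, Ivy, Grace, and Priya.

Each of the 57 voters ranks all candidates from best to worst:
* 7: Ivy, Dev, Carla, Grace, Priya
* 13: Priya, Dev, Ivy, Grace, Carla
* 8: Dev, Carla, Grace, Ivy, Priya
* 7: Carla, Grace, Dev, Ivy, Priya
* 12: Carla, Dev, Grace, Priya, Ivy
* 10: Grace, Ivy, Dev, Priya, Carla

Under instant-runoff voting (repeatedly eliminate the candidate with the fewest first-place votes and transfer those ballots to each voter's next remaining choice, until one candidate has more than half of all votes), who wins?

Dev

Round 1: Dev 8, Carla 19, Ivy 7, Grace 10, Priya 13. Ivy eliminated.
Round 2: Dev 15, Carla 19, Grace 10, Priya 13. Grace eliminated.
Round 3: Dev 25, Carla 19, Priya 13. Priya eliminated.
Round 4: Dev 38, Carla 19. Dev has a majority (≥29).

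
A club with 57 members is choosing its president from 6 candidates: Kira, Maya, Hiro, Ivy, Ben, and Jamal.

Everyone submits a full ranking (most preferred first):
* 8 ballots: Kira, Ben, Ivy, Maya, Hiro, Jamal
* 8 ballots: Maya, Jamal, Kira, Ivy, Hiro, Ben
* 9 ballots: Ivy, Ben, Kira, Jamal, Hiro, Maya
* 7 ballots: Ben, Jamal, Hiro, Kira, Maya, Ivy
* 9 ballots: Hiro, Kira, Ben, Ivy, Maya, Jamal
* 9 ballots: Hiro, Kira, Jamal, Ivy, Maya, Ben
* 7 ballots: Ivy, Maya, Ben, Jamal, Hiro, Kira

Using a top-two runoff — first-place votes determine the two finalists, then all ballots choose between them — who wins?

Ivy

Round 1 first-place votes: Kira 8, Maya 8, Hiro 18, Ivy 16, Ben 7, Jamal 0. Hiro and Ivy advance.
Runoff: Hiro is ranked above Ivy on 25 ballots, Ivy above Hiro on 32.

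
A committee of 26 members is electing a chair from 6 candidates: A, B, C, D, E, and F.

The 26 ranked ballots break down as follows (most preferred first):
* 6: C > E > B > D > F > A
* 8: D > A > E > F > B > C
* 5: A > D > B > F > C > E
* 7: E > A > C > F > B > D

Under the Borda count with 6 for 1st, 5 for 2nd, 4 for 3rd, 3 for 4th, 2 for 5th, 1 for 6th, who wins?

A: 6×1 + 8×5 + 5×6 + 7×5 = 111
B: 6×4 + 8×2 + 5×4 + 7×2 = 74
C: 6×6 + 8×1 + 5×2 + 7×4 = 82
D: 6×3 + 8×6 + 5×5 + 7×1 = 98
E: 6×5 + 8×4 + 5×1 + 7×6 = 109
F: 6×2 + 8×3 + 5×3 + 7×3 = 72

A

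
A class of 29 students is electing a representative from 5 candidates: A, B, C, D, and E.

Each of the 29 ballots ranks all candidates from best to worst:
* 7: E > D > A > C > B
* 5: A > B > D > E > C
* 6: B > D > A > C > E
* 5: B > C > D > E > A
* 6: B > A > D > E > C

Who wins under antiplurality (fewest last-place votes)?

D

Last-place votes: A 5, B 7, C 11, D 0, E 6.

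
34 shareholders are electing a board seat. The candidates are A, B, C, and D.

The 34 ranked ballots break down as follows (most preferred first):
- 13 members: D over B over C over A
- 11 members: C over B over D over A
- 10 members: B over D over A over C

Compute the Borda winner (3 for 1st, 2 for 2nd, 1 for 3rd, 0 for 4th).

A: 13×0 + 11×0 + 10×1 = 10
B: 13×2 + 11×2 + 10×3 = 78
C: 13×1 + 11×3 + 10×0 = 46
D: 13×3 + 11×1 + 10×2 = 70

B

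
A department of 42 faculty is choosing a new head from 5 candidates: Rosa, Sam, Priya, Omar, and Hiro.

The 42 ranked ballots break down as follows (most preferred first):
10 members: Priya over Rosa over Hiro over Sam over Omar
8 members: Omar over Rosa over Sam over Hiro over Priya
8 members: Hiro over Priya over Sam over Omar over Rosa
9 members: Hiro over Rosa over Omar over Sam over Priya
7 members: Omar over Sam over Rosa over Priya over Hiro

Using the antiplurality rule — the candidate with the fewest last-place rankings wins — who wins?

Sam

Last-place votes: Rosa 8, Sam 0, Priya 17, Omar 10, Hiro 7.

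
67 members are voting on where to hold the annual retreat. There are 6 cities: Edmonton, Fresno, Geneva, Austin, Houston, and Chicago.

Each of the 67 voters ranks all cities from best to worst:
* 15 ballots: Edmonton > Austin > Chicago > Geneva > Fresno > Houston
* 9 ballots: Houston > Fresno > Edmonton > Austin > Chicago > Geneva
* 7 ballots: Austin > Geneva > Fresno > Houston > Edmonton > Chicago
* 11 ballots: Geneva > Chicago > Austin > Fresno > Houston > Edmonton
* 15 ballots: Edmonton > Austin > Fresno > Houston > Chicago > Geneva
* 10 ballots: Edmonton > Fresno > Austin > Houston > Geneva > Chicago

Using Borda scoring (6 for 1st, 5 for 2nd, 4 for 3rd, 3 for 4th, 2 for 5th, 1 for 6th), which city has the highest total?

Austin

Edmonton: 15×6 + 9×4 + 7×2 + 11×1 + 15×6 + 10×6 = 301
Fresno: 15×2 + 9×5 + 7×4 + 11×3 + 15×4 + 10×5 = 246
Geneva: 15×3 + 9×1 + 7×5 + 11×6 + 15×1 + 10×2 = 190
Austin: 15×5 + 9×3 + 7×6 + 11×4 + 15×5 + 10×4 = 303
Houston: 15×1 + 9×6 + 7×3 + 11×2 + 15×3 + 10×3 = 187
Chicago: 15×4 + 9×2 + 7×1 + 11×5 + 15×2 + 10×1 = 180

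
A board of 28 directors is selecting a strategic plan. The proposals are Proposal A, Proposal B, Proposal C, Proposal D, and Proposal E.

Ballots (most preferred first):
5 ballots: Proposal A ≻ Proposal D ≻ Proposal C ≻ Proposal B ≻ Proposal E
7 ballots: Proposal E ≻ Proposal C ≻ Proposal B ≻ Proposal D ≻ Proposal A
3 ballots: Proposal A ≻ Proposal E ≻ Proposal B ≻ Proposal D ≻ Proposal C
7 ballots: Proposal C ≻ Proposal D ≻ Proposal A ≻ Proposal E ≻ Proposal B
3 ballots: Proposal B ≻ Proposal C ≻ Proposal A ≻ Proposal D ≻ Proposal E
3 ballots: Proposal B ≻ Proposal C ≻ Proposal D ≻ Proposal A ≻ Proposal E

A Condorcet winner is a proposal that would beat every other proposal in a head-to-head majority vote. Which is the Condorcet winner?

Proposal C vs Proposal A: 20–8
Proposal C vs Proposal B: 19–9
Proposal C vs Proposal D: 20–8
Proposal C vs Proposal E: 18–10
Proposal C beats every other proposal.

Proposal C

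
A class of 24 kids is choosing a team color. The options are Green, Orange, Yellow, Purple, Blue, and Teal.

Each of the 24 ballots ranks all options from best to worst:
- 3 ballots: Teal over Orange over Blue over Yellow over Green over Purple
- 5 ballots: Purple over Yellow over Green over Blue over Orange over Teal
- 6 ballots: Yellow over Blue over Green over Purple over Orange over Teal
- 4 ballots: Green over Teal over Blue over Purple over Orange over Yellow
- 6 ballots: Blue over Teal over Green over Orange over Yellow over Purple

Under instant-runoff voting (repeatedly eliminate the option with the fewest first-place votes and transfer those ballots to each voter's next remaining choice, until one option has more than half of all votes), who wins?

Blue

Round 1: Green 4, Orange 0, Yellow 6, Purple 5, Blue 6, Teal 3. Orange eliminated.
Round 2: Green 4, Yellow 6, Purple 5, Blue 6, Teal 3. Teal eliminated.
Round 3: Green 4, Yellow 6, Purple 5, Blue 9. Green eliminated.
Round 4: Yellow 6, Purple 5, Blue 13. Blue has a majority (≥13).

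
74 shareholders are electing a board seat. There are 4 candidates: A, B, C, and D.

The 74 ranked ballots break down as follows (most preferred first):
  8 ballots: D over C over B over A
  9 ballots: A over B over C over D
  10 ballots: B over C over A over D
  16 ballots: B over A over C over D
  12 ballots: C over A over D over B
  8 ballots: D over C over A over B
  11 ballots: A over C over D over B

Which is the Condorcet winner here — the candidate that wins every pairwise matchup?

C vs A: 38–36
C vs B: 39–35
C vs D: 58–16
C beats every other candidate.

C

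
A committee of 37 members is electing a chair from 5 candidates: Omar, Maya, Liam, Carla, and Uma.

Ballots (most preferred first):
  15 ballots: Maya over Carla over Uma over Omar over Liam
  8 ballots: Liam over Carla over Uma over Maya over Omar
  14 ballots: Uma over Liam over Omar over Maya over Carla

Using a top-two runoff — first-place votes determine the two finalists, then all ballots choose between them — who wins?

Round 1 first-place votes: Omar 0, Maya 15, Liam 8, Carla 0, Uma 14. Maya and Uma advance.
Runoff: Maya is ranked above Uma on 15 ballots, Uma above Maya on 22.

Uma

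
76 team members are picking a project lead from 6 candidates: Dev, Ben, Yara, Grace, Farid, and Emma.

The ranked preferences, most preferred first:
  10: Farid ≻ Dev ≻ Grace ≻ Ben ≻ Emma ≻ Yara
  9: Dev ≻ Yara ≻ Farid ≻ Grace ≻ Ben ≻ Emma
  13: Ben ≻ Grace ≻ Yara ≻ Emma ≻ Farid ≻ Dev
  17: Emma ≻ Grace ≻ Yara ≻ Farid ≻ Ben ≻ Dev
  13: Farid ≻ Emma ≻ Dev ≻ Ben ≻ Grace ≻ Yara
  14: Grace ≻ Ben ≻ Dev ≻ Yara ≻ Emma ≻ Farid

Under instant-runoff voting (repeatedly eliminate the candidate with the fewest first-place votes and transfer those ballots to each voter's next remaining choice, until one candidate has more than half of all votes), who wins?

Round 1: Dev 9, Ben 13, Yara 0, Grace 14, Farid 23, Emma 17. Yara eliminated.
Round 2: Dev 9, Ben 13, Grace 14, Farid 23, Emma 17. Dev eliminated.
Round 3: Ben 13, Grace 14, Farid 32, Emma 17. Ben eliminated.
Round 4: Grace 27, Farid 32, Emma 17. Emma eliminated.
Round 5: Grace 44, Farid 32. Grace has a majority (≥39).

Grace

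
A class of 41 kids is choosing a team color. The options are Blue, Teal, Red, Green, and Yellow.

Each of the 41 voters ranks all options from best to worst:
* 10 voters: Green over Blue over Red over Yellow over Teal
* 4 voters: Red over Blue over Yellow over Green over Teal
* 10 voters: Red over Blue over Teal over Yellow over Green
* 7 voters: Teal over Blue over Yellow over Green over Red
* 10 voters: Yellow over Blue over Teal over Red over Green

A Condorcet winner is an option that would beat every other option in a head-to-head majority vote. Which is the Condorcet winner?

Blue

Blue vs Teal: 34–7
Blue vs Red: 27–14
Blue vs Green: 31–10
Blue vs Yellow: 31–10
Blue beats every other option.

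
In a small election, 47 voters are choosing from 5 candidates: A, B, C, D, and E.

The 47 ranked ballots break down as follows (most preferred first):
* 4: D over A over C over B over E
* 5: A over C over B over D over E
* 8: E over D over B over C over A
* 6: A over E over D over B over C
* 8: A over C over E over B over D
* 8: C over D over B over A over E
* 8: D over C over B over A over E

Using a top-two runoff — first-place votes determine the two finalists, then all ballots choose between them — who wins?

D

Round 1 first-place votes: A 19, B 0, C 8, D 12, E 8. A and D advance.
Runoff: A is ranked above D on 19 ballots, D above A on 28.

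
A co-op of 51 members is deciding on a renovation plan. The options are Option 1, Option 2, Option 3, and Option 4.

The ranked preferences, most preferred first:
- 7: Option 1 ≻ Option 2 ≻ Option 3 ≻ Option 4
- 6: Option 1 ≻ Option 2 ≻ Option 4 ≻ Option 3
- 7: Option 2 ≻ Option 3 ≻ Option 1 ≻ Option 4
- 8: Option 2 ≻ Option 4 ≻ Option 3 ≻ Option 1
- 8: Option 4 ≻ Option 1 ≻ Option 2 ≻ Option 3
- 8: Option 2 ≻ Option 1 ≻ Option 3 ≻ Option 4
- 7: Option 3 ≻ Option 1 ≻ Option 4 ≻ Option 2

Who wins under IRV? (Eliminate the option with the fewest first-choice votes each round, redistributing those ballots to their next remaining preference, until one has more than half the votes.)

Round 1: Option 1 13, Option 2 23, Option 3 7, Option 4 8. Option 3 eliminated.
Round 2: Option 1 20, Option 2 23, Option 4 8. Option 4 eliminated.
Round 3: Option 1 28, Option 2 23. Option 1 has a majority (≥26).

Option 1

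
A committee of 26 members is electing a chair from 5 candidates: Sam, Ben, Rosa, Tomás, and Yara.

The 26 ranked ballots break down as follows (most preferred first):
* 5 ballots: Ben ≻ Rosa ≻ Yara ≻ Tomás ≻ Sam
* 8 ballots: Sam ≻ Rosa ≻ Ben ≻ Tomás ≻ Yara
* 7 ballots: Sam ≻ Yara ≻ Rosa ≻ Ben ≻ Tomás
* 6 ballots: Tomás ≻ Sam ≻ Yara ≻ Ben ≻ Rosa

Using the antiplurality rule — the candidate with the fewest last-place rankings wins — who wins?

Ben

Last-place votes: Sam 5, Ben 0, Rosa 6, Tomás 7, Yara 8.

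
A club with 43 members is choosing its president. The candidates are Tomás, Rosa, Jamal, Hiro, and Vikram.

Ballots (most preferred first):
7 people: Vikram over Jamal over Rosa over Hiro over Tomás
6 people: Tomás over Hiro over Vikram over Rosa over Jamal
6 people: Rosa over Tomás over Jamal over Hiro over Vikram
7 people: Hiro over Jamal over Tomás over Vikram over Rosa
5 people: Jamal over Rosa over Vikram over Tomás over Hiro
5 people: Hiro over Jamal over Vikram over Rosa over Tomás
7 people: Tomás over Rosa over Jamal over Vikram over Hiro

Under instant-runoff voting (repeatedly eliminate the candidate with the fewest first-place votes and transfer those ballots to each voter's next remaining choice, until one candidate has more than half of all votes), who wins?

Round 1: Tomás 13, Rosa 6, Jamal 5, Hiro 12, Vikram 7. Jamal eliminated.
Round 2: Tomás 13, Rosa 11, Hiro 12, Vikram 7. Vikram eliminated.
Round 3: Tomás 13, Rosa 18, Hiro 12. Hiro eliminated.
Round 4: Tomás 20, Rosa 23. Rosa has a majority (≥22).

Rosa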